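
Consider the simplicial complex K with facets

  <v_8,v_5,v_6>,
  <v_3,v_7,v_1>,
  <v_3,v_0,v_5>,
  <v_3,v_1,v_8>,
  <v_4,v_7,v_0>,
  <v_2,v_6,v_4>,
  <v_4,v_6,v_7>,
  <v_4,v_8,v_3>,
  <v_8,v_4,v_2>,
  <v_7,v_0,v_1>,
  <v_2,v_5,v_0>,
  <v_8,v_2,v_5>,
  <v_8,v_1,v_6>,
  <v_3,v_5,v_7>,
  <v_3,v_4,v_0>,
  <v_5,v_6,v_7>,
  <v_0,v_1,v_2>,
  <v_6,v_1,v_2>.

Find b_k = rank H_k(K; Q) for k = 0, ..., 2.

b_0 = 1, b_1 = 1, b_2 = 0.

Take the total order v_0 < v_1 < v_2 < v_3 < v_4 < v_5 < v_6 < v_7 < v_8 on the vertex set. Then K (dimension 2) consists of the simplices:

  0-simplices (9): [v_0], [v_1], [v_2], [v_3], [v_4], [v_5], [v_6], [v_7], [v_8]
  1-simplices (27): (27 of them)
  2-simplices (18): (18 of them)

so the chain groups are C_0 ≅ Z^9, C_1 ≅ Z^27, C_2 ≅ Z^18.

∂_1: C_1 → C_0 maps an edge to its endpoints' difference, ∂[p,q] = q − p. For instance
  ∂[v_6,v_7] = [v_7] − [v_6].
The 9×27 boundary matrix has rank 8 and Smith normal form diag(1,1,1,1,1,1,1,1).

The boundary map ∂_2: C_2 → C_1 sends each 2-simplex [p,q,r] to [q,r] − [p,r] + [p,q]. For instance
  ∂[v_3,v_5,v_7] = [v_5,v_7] − [v_3,v_7] + [v_3,v_5],
  ∂[v_2,v_4,v_6] = [v_4,v_6] − [v_2,v_6] + [v_2,v_4].
As a 27×18 matrix over Z this has rank 18, with invariant factors (1,1,1,1,1,1,1,1,1,1,1,1,1,1,1,1,1,2).

From H_k ≅ ker(∂_k) / im(∂_{k+1}) we obtain:

  H_0: rank C_0 − rank ∂_1 = 9 − 8 = 1, and the invariant factors of ∂_1 are all 1, so H_0 ≅ Z.
  H_1: rank ker ∂_1 − rank ∂_2 = (27 − 8) − 18 = 1, and ∂_2 has invariant factor 2 > 1, so H_1 ≅ Z × Z/2.
  H_2: rank ker ∂_2 − rank ∂_3 = (18 − 18) − 0 = 0, and there is no ∂_3, so H_2 ≅ 0.

(K is a triangulation of the Klein bottle.)

Hence the Betti numbers are b_0 = 1, b_1 = 1, b_2 = 0.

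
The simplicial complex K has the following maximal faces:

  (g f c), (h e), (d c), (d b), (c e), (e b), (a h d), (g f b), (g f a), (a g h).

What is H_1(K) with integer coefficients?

Order the vertices as a < b < c < d < e < f < g < h. Listing each simplex with vertices in this order, K has dimension 2 with simplices:

  0-simplices (8): a, b, c, d, e, f, g, h
  1-simplices (16): ad, af, ag, ah, bd, be, bf, bg, cd, ce, cf, cg, dh, eh, fg, gh
  2-simplices (5): adh, afg, agh, bfg, cfg

giving chain groups C_0 ≅ Z^8, C_1 ≅ Z^16, C_2 ≅ Z^5.

Boundary ∂_1: C_1 → C_0 maps an edge to its endpoints' difference, ∂[p,q] = q − p. For instance
  ∂bf = f − b.
The resulting 8×16 matrix has rank 7, and its Smith normal form has invariant factors (1,1,1,1,1,1,1).

Boundary ∂_2: C_2 → C_1 sends each 2-simplex [p,q,r] to [q,r] − [p,r] + [p,q]. For instance
  ∂bfg = fg − bg + bf,
  ∂cfg = fg − cg + cf.
This gives a 16×5 integer matrix of rank 5; reducing to Smith normal form yields diagonal entries (1,1,1,1,1).

Now H_k = ker ∂_k / im ∂_{k+1}, so:

  H_1: rank ker ∂_1 − rank ∂_2 = (16 − 7) − 5 = 4, and the invariant factors of ∂_2 are all 1, so H_1 ≅ Z^4.

H_1 ≅ Z^4.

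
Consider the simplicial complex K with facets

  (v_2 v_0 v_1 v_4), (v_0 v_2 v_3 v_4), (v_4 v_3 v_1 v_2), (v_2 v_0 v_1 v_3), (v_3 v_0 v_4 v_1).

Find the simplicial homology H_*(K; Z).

H_0 ≅ Z,  H_1 = 0,  H_2 = 0,  H_3 ≅ Z.

We work with the vertex ordering v_0 < v_1 < v_2 < v_3 < v_4. The simplices of K, each written with vertices in increasing order, are:

  0-simplices (5): [v_0], [v_1], [v_2], [v_3], [v_4]
  1-simplices (10): [v_0,v_1], [v_0,v_2], [v_0,v_3], [v_0,v_4], [v_1,v_2], [v_1,v_3], [v_1,v_4], [v_2,v_3], [v_2,v_4], [v_3,v_4]
  2-simplices (10): [v_0,v_1,v_2], [v_0,v_1,v_3], [v_0,v_1,v_4], [v_0,v_2,v_3], [v_0,v_2,v_4], [v_0,v_3,v_4], [v_1,v_2,v_3], [v_1,v_2,v_4], [v_1,v_3,v_4], [v_2,v_3,v_4]
  3-simplices (5): [v_0,v_1,v_2,v_3], [v_0,v_1,v_2,v_4], [v_0,v_1,v_3,v_4], [v_0,v_2,v_3,v_4], [v_1,v_2,v_3,v_4]

so the chain groups are C_0 ≅ Z^5, C_1 ≅ Z^10, C_2 ≅ Z^10, C_3 ≅ Z^5.

∂_1: C_1 → C_0 maps an edge to its endpoints' difference, ∂[p,q] = q − p. For instance
  ∂[v_1,v_3] = [v_3] − [v_1].
The resulting 5×10 matrix has rank 4, and its Smith normal form has invariant factors (1,1,1,1).

∂_2: C_2 → C_1 maps a triangle to the signed sum of its edges. For instance
  ∂[v_0,v_2,v_4] = [v_2,v_4] − [v_0,v_4] + [v_0,v_2],
  ∂[v_1,v_2,v_3] = [v_2,v_3] − [v_1,v_3] + [v_1,v_2].
This gives a 10×10 integer matrix of rank 6; reducing to Smith normal form yields diagonal entries (1,1,1,1,1,1).

Boundary ∂_3: C_3 → C_2 sends each 3-simplex σ to the alternating sum Σ_i (−1)^i (σ with its i-th vertex removed). For instance
  ∂[v_1,v_2,v_3,v_4] = [v_2,v_3,v_4] − [v_1,v_3,v_4] + [v_1,v_2,v_4] − [v_1,v_2,v_3],
  ∂[v_0,v_2,v_3,v_4] = [v_2,v_3,v_4] − [v_0,v_3,v_4] + [v_0,v_2,v_4] − [v_0,v_2,v_3].
This gives a 10×5 integer matrix of rank 4; reducing to Smith normal form yields diagonal entries (1,1,1,1).

Reading off H_k = ker ∂_k / im ∂_{k+1}:

  H_0: rank C_0 − rank ∂_1 = 5 − 4 = 1, and the invariant factors of ∂_1 are all 1, so H_0 ≅ Z.
  H_1: rank ker ∂_1 − rank ∂_2 = (10 − 4) − 6 = 0, and the invariant factors of ∂_2 are all 1, so H_1 ≅ 0.
  H_2: rank ker ∂_2 − rank ∂_3 = (10 − 6) − 4 = 0, and the invariant factors of ∂_3 are all 1, so H_2 ≅ 0.
  H_3: rank ker ∂_3 − rank ∂_4 = (5 − 4) − 0 = 1, and there is no ∂_4, so H_3 ≅ Z.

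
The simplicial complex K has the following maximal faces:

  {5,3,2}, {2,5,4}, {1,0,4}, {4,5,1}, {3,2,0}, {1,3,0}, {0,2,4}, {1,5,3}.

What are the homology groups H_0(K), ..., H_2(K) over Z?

We work with the vertex ordering 0 < 1 < 2 < 3 < 4 < 5. The simplices of K, each written with vertices in increasing order, are:

  0-simplices (6): [0], [1], [2], [3], [4], [5]
  1-simplices (12): [0,1], [0,2], [0,3], [0,4], [1,3], [1,4], [1,5], [2,3], [2,4], [2,5], [3,5], [4,5]
  2-simplices (8): [0,1,3], [0,1,4], [0,2,3], [0,2,4], [1,3,5], [1,4,5], [2,3,5], [2,4,5]

Hence C_0 ≅ Z^6, C_1 ≅ Z^12, C_2 ≅ Z^8.

The boundary map ∂_1: C_1 → C_0 maps an edge to its endpoints' difference, ∂[p,q] = q − p.
The 6×12 boundary matrix has rank 5 and Smith normal form diag(1,1,1,1,1).

The boundary map ∂_2: C_2 → C_1 acts by ∂[p,q,r] = [q,r] − [p,r] + [p,q]. For instance
  ∂[2,3,5] = [3,5] − [2,5] + [2,3],
  ∂[0,2,4] = [2,4] − [0,4] + [0,2].
As a 12×8 matrix over Z this has rank 7, with invariant factors (1,1,1,1,1,1,1).

Computing H_k = (kernel of ∂_k) / (image of ∂_{k+1}):

  H_0: rank C_0 − rank ∂_1 = 6 − 5 = 1, and the invariant factors of ∂_1 are all 1, so H_0 ≅ Z.
  H_1: rank ker ∂_1 − rank ∂_2 = (12 − 5) − 7 = 0, and the invariant factors of ∂_2 are all 1, so H_1 ≅ 0.
  H_2: rank ker ∂_2 − rank ∂_3 = (8 − 7) − 0 = 1, and there is no ∂_3, so H_2 ≅ Z.

(K is a triangulation of the 2-sphere S^2.)

H_0 = Z,  H_1 = 0,  H_2 = Z.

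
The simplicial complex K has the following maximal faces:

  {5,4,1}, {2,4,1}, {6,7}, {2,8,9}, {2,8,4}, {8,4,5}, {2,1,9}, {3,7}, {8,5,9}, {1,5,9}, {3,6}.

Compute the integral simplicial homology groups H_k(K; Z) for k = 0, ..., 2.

We work with the vertex ordering 1 < 2 < 3 < 4 < 5 < 6 < 7 < 8 < 9. The simplices of K, each written with vertices in increasing order, are:

  0-simplices (9): [1], [2], [3], [4], [5], [6], [7], [8], [9]
  1-simplices (15): [1,2], [1,4], [1,5], [1,9], [2,4], [2,8], [2,9], [3,6], [3,7], [4,5], [4,8], [5,8], [5,9], [6,7], [8,9]
  2-simplices (8): [1,2,4], [1,2,9], [1,4,5], [1,5,9], [2,4,8], [2,8,9], [4,5,8], [5,8,9]

Hence C_0 ≅ Z^9, C_1 ≅ Z^15, C_2 ≅ Z^8.

∂_1: C_1 → C_0 maps an edge to its endpoints' difference, ∂[p,q] = q − p.
The resulting 9×15 matrix has rank 7, and its Smith normal form has invariant factors (1,1,1,1,1,1,1).

∂_2: C_2 → C_1 acts by ∂[p,q,r] = [q,r] − [p,r] + [p,q]. For instance
  ∂[1,2,4] = [2,4] − [1,4] + [1,2],
  ∂[2,4,8] = [4,8] − [2,8] + [2,4].
The 15×8 boundary matrix has rank 7 and Smith normal form diag(1,1,1,1,1,1,1).

Reading off H_k = ker ∂_k / im ∂_{k+1}:

  H_0: rank C_0 − rank ∂_1 = 9 − 7 = 2, and the invariant factors of ∂_1 are all 1, so H_0 = Z^2.
  H_1: rank ker ∂_1 − rank ∂_2 = (15 − 7) − 7 = 1, and the invariant factors of ∂_2 are all 1, so H_1 = Z.
  H_2: rank ker ∂_2 − rank ∂_3 = (8 − 7) − 0 = 1, and there is no ∂_3, so H_2 = Z.

As a check, the Euler characteristic is 9 − 15 + 8 = 2, which agrees with 2 − 1 + 1 = 2.
(K is a triangulation of the disjoint union of the circle S^1 and the 2-sphere S^2.)

H_0 = Z^2,  H_1 = Z,  H_2 = Z.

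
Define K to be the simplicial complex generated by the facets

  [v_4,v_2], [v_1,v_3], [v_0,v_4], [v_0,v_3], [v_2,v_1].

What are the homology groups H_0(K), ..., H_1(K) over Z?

H_0 = Z,  H_1 = Z.

Order the vertices as v_0 < v_1 < v_2 < v_3 < v_4. Listing each simplex with vertices in this order, K has dimension 1 with simplices:

  0-simplices (5): [v_0], [v_1], [v_2], [v_3], [v_4]
  1-simplices (5): [v_0,v_3], [v_0,v_4], [v_1,v_2], [v_1,v_3], [v_2,v_4]

so the chain groups are C_0 ≅ Z^5, C_1 ≅ Z^5.

The boundary map ∂_1: C_1 → C_0 is given by ∂[p,q] = [q] − [p]. For instance
  ∂[v_1,v_3] = [v_3] − [v_1].
This gives a 5×5 integer matrix of rank 4; reducing to Smith normal form yields diagonal entries (1,1,1,1).

From H_k ≅ ker(∂_k) / im(∂_{k+1}) we obtain:

  H_0: rank C_0 − rank ∂_1 = 5 − 4 = 1, and the invariant factors of ∂_1 are all 1, so H_0 = Z.
  H_1: rank ker ∂_1 − rank ∂_2 = (5 − 4) − 0 = 1, and there is no ∂_2, so H_1 = Z.

(K is a triangulation of the circle S^1.)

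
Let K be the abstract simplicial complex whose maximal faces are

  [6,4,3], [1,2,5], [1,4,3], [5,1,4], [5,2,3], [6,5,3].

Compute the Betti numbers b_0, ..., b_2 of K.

Order the vertices as 1 < 2 < 3 < 4 < 5 < 6. Listing each simplex with vertices in this order, K has dimension 2 with simplices:

  0-simplices (6): [1], [2], [3], [4], [5], [6]
  1-simplices (12): [1,2], [1,3], [1,4], [1,5], [2,3], [2,5], [3,4], [3,5], [3,6], [4,5], [4,6], [5,6]
  2-simplices (6): [1,2,5], [1,3,4], [1,4,5], [2,3,5], [3,4,6], [3,5,6]

Hence C_0 ≅ Z^6, C_1 ≅ Z^12, C_2 ≅ Z^6.

Boundary ∂_1: C_1 → C_0 sends each edge [p,q] (with p < q) to q − p.
This gives a 6×12 integer matrix of rank 5; reducing to Smith normal form yields diagonal entries (1,1,1,1,1).

Boundary ∂_2: C_2 → C_1 maps a triangle to the signed sum of its edges. For instance
  ∂[1,4,5] = [4,5] − [1,5] + [1,4],
  ∂[2,3,5] = [3,5] − [2,5] + [2,3].
This gives a 12×6 integer matrix of rank 6; reducing to Smith normal form yields diagonal entries (1,1,1,1,1,1).

Computing H_k = (kernel of ∂_k) / (image of ∂_{k+1}):

  H_0: rank C_0 − rank ∂_1 = 6 − 5 = 1, and the invariant factors of ∂_1 are all 1, so H_0 ≅ Z.
  H_1: rank ker ∂_1 − rank ∂_2 = (12 − 5) − 6 = 1, and the invariant factors of ∂_2 are all 1, so H_1 ≅ Z.
  H_2: rank ker ∂_2 − rank ∂_3 = (6 − 6) − 0 = 0, and there is no ∂_3, so H_2 ≅ 0.

Hence the Betti numbers are b_0 = 1, b_1 = 1, b_2 = 0.

b_0 = 1, b_1 = 1, b_2 = 0.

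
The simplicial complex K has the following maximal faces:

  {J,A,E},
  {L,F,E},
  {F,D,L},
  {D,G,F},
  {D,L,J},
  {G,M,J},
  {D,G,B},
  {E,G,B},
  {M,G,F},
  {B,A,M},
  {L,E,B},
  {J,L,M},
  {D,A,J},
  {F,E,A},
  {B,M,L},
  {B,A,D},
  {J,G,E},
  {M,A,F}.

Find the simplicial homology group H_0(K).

H_0 = Z.

Order the vertices as A < B < D < E < F < G < J < L < M. Listing each simplex with vertices in this order, K has dimension 2 with simplices:

  0-simplices (9): A, B, D, E, F, G, J, L, M
  1-simplices (27): AB, AD, AE, AF, AJ, AM, BD, BE, BG, BL, BM, DF, DG, DJ, DL, EF, EG, EJ, EL, FG, FL, FM, GJ, GM, JL, JM, LM
  2-simplices (18): ABD, ABM, ADJ, AEF, AEJ, AFM, BDG, BEG, BEL, BLM, DFG, DFL, DJL, EFL, EGJ, FGM, GJM, JLM

so the chain groups are C_0 ≅ Z^9, C_1 ≅ Z^27, C_2 ≅ Z^18.

Boundary ∂_1: C_1 → C_0 maps an edge to its endpoints' difference, ∂[p,q] = q − p. For instance
  ∂BM = M − B.
This gives a 9×27 integer matrix of rank 8; reducing to Smith normal form yields diagonal entries (1,1,1,1,1,1,1,1).

∂_2: C_2 → C_1 maps a triangle to the signed sum of its edges. For instance
  ∂FGM = GM − FM + FG,
  ∂AFM = FM − AM + AF.
The resulting 27×18 matrix has rank 17, and its Smith normal form has invariant factors (1,1,1,1,1,1,1,1,1,1,1,1,1,1,1,1,1).

From H_k ≅ ker(∂_k) / im(∂_{k+1}) we obtain:

  H_0: rank C_0 − rank ∂_1 = 9 − 8 = 1, and the invariant factors of ∂_1 are all 1, so H_0 ≅ Z.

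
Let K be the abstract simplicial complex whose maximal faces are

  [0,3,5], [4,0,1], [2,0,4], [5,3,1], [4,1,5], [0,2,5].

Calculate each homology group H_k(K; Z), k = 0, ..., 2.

We work with the vertex ordering 0 < 1 < 2 < 3 < 4 < 5. The simplices of K, each written with vertices in increasing order, are:

  0-simplices (6): [0], [1], [2], [3], [4], [5]
  1-simplices (12): [0,1], [0,2], [0,3], [0,4], [0,5], [1,3], [1,4], [1,5], [2,4], [2,5], [3,5], [4,5]
  2-simplices (6): [0,1,4], [0,2,4], [0,2,5], [0,3,5], [1,3,5], [1,4,5]

Hence C_0 ≅ Z^6, C_1 ≅ Z^12, C_2 ≅ Z^6.

Boundary ∂_1: C_1 → C_0 maps an edge to its endpoints' difference, ∂[p,q] = q − p. For instance
  ∂[2,4] = [4] − [2].
The resulting 6×12 matrix has rank 5, and its Smith normal form has invariant factors (1,1,1,1,1).

Boundary ∂_2: C_2 → C_1 sends each 2-simplex [p,q,r] to [q,r] − [p,r] + [p,q]. For instance
  ∂[1,3,5] = [3,5] − [1,5] + [1,3],
  ∂[0,3,5] = [3,5] − [0,5] + [0,3].
As a 12×6 matrix over Z this has rank 6, with invariant factors (1,1,1,1,1,1).

Computing H_k = (kernel of ∂_k) / (image of ∂_{k+1}):

  H_0: rank C_0 − rank ∂_1 = 6 − 5 = 1, and the invariant factors of ∂_1 are all 1, so H_0 = Z.
  H_1: rank ker ∂_1 − rank ∂_2 = (12 − 5) − 6 = 1, and the invariant factors of ∂_2 are all 1, so H_1 = Z.
  H_2: rank ker ∂_2 − rank ∂_3 = (6 − 6) − 0 = 0, and there is no ∂_3, so H_2 = 0.

As a check, the Euler characteristic is 6 − 12 + 6 = 0, which agrees with 1 − 1 + 0 = 0.
(K is a triangulation of the cylinder S^1 x I.)

H_0 ≅ Z,  H_1 ≅ Z,  H_2 = 0.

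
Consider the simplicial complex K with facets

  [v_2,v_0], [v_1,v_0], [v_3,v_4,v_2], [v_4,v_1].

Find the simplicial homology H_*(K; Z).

H_0 = Z,  H_1 = Z,  H_2 = 0.

Fix the vertex order v_0 < v_1 < v_2 < v_3 < v_4 and write every simplex with vertices in increasing order. Then dim K = 2 and the simplices of K are:

  0-simplices (5): [v_0], [v_1], [v_2], [v_3], [v_4]
  1-simplices (6): [v_0,v_1], [v_0,v_2], [v_1,v_4], [v_2,v_3], [v_2,v_4], [v_3,v_4]
  2-simplices (1): [v_2,v_3,v_4]

Hence C_0 ≅ Z^5, C_1 ≅ Z^6, C_2 ≅ Z^1.

Boundary ∂_1: C_1 → C_0 is given by ∂[p,q] = [q] − [p].
This gives a 5×6 integer matrix of rank 4; reducing to Smith normal form yields diagonal entries (1,1,1,1).

Boundary ∂_2: C_2 → C_1 maps a triangle to the signed sum of its edges. For instance
  ∂[v_2,v_3,v_4] = [v_3,v_4] − [v_2,v_4] + [v_2,v_3].
The 6×1 boundary matrix has rank 1 and Smith normal form diag(1).

From H_k ≅ ker(∂_k) / im(∂_{k+1}) we obtain:

  H_0: rank C_0 − rank ∂_1 = 5 − 4 = 1, and the invariant factors of ∂_1 are all 1, so H_0 = Z.
  H_1: rank ker ∂_1 − rank ∂_2 = (6 − 4) − 1 = 1, and the invariant factors of ∂_2 are all 1, so H_1 = Z.
  H_2: rank ker ∂_2 − rank ∂_3 = (1 − 1) − 0 = 0, and there is no ∂_3, so H_2 = 0.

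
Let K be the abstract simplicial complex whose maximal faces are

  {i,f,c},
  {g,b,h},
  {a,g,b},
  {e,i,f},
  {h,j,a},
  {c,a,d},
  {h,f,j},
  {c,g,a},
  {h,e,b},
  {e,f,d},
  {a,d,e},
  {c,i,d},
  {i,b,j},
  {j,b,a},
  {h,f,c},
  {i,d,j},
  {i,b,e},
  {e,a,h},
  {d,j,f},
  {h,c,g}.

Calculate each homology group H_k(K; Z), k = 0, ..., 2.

Take the total order a < b < c < d < e < f < g < h < i < j on the vertex set. Then K (dimension 2) consists of the simplices:

  0-simplices (10): a, b, c, d, e, f, g, h, i, j
  1-simplices (30): ab, ac, ad, ae, ag, ah, aj, be, bg, bh, bi, bj, cd, cf, cg, ch, ci, de, df, di, dj, ef, eh, ei, fh, fi, fj, gh, hj, ij
  2-simplices (20): abg, abj, acd, acg, ade, aeh, ahj, beh, bei, bgh, bij, cdi, cfh, cfi, cgh, def, dfj, dij, efi, fhj

giving chain groups C_0 ≅ Z^10, C_1 ≅ Z^30, C_2 ≅ Z^20.

∂_1: C_1 → C_0 maps an edge to its endpoints' difference, ∂[p,q] = q − p. For instance
  ∂ci = i − c.
As a 10×30 matrix over Z this has rank 9, with invariant factors (1,1,1,1,1,1,1,1,1).

∂_2: C_2 → C_1 acts by ∂[p,q,r] = [q,r] − [p,r] + [p,q]. For instance
  ∂abj = bj − aj + ab,
  ∂ade = de − ae + ad.
The 30×20 boundary matrix has rank 20 and Smith normal form diag(1,1,1,1,1,1,1,1,1,1,1,1,1,1,1,1,1,1,1,2).

Reading off H_k = ker ∂_k / im ∂_{k+1}:

  H_0: rank C_0 − rank ∂_1 = 10 − 9 = 1, and the invariant factors of ∂_1 are all 1, so H_0 = Z.
  H_1: rank ker ∂_1 − rank ∂_2 = (30 − 9) − 20 = 1, and ∂_2 has invariant factor 2 > 1, so H_1 = Z ⊕ Z/2.
  H_2: rank ker ∂_2 − rank ∂_3 = (20 − 20) − 0 = 0, and there is no ∂_3, so H_2 = 0.

H_0 ≅ Z,  H_1 ≅ Z ⊕ Z/2,  H_2 = 0.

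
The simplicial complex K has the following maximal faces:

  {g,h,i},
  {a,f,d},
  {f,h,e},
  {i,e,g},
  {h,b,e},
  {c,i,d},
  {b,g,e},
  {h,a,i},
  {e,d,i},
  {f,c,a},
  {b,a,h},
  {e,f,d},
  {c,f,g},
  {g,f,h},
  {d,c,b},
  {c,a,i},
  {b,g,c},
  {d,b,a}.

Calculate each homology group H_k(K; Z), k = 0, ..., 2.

H_0 = Z,  H_1 = Z × Z/2,  H_2 = 0.

We work with the vertex ordering a < b < c < d < e < f < g < h < i. The simplices of K, each written with vertices in increasing order, are:

  0-simplices (9): a, b, c, d, e, f, g, h, i
  1-simplices (27): ab, ac, ad, af, ah, ai, bc, bd, be, bg, bh, cd, cf, cg, ci, de, df, di, ef, eg, eh, ei, fg, fh, gh, gi, hi
  2-simplices (18): abd, abh, acf, aci, adf, ahi, bcd, bcg, beg, beh, cdi, cfg, def, dei, efh, egi, fgh, ghi

so the chain groups are C_0 ≅ Z^9, C_1 ≅ Z^27, C_2 ≅ Z^18.

The boundary map ∂_1: C_1 → C_0 is given by ∂[p,q] = [q] − [p].
The resulting 9×27 matrix has rank 8, and its Smith normal form has invariant factors (1,1,1,1,1,1,1,1).

Boundary ∂_2: C_2 → C_1 sends each 2-simplex [p,q,r] to [q,r] − [p,r] + [p,q]. For instance
  ∂dei = ei − di + de,
  ∂cdi = di − ci + cd.
The 27×18 boundary matrix has rank 18 and Smith normal form diag(1,1,1,1,1,1,1,1,1,1,1,1,1,1,1,1,1,2).

From H_k ≅ ker(∂_k) / im(∂_{k+1}) we obtain:

  H_0: rank C_0 − rank ∂_1 = 9 − 8 = 1, and the invariant factors of ∂_1 are all 1, so H_0 ≅ Z.
  H_1: rank ker ∂_1 − rank ∂_2 = (27 − 8) − 18 = 1, and ∂_2 has invariant factor 2 > 1, so H_1 ≅ Z × Z/2.
  H_2: rank ker ∂_2 − rank ∂_3 = (18 − 18) − 0 = 0, and there is no ∂_3, so H_2 ≅ 0.

(K is a triangulation of the Klein bottle.)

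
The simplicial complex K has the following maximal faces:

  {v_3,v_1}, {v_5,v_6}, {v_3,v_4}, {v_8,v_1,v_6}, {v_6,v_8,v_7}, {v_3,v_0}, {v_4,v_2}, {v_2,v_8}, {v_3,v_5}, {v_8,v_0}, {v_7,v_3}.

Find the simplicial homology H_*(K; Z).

H_0 = Z,  H_1 = Z^4,  H_2 = 0.

Order the vertices as v_0 < v_1 < v_2 < v_3 < v_4 < v_5 < v_6 < v_7 < v_8. Listing each simplex with vertices in this order, K has dimension 2 with simplices:

  0-simplices (9): [v_0], [v_1], [v_2], [v_3], [v_4], [v_5], [v_6], [v_7], [v_8]
  1-simplices (14): [v_0,v_3], [v_0,v_8], [v_1,v_3], [v_1,v_6], [v_1,v_8], [v_2,v_4], [v_2,v_8], [v_3,v_4], [v_3,v_5], [v_3,v_7], [v_5,v_6], [v_6,v_7], [v_6,v_8], [v_7,v_8]
  2-simplices (2): [v_1,v_6,v_8], [v_6,v_7,v_8]

so the chain groups are C_0 ≅ Z^9, C_1 ≅ Z^14, C_2 ≅ Z^2.

Boundary ∂_1: C_1 → C_0 maps an edge to its endpoints' difference, ∂[p,q] = q − p.
This gives a 9×14 integer matrix of rank 8; reducing to Smith normal form yields diagonal entries (1,1,1,1,1,1,1,1).

∂_2: C_2 → C_1 sends each 2-simplex [p,q,r] to [q,r] − [p,r] + [p,q]. For instance
  ∂[v_6,v_7,v_8] = [v_7,v_8] − [v_6,v_8] + [v_6,v_7],
  ∂[v_1,v_6,v_8] = [v_6,v_8] − [v_1,v_8] + [v_1,v_6].
The resulting 14×2 matrix has rank 2, and its Smith normal form has invariant factors (1,1).

Computing H_k = (kernel of ∂_k) / (image of ∂_{k+1}):

  H_0: rank C_0 − rank ∂_1 = 9 − 8 = 1, and the invariant factors of ∂_1 are all 1, so H_0 = Z.
  H_1: rank ker ∂_1 − rank ∂_2 = (14 − 8) − 2 = 4, and the invariant factors of ∂_2 are all 1, so H_1 = Z^4.
  H_2: rank ker ∂_2 − rank ∂_3 = (2 − 2) − 0 = 0, and there is no ∂_3, so H_2 = 0.

As a check, the Euler characteristic is 9 − 14 + 2 = -3, which agrees with 1 − 4 + 0 = -3.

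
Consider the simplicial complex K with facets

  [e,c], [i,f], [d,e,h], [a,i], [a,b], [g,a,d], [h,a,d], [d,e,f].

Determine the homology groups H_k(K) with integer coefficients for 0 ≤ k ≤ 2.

Order the vertices as a < b < c < d < e < f < g < h < i. Listing each simplex with vertices in this order, K has dimension 2 with simplices:

  0-simplices (9): a, b, c, d, e, f, g, h, i
  1-simplices (13): ab, ad, ag, ah, ai, ce, de, df, dg, dh, ef, eh, fi
  2-simplices (4): adg, adh, def, deh

Hence C_0 ≅ Z^9, C_1 ≅ Z^13, C_2 ≅ Z^4.

The boundary map ∂_1: C_1 → C_0 maps an edge to its endpoints' difference, ∂[p,q] = q − p.
The 9×13 boundary matrix has rank 8 and Smith normal form diag(1,1,1,1,1,1,1,1).

The boundary map ∂_2: C_2 → C_1 acts by ∂[p,q,r] = [q,r] − [p,r] + [p,q]. For instance
  ∂adh = dh − ah + ad,
  ∂def = ef − df + de.
The 13×4 boundary matrix has rank 4 and Smith normal form diag(1,1,1,1).

From H_k ≅ ker(∂_k) / im(∂_{k+1}) we obtain:

  H_0: rank C_0 − rank ∂_1 = 9 − 8 = 1, and the invariant factors of ∂_1 are all 1, so H_0 = Z.
  H_1: rank ker ∂_1 − rank ∂_2 = (13 − 8) − 4 = 1, and the invariant factors of ∂_2 are all 1, so H_1 = Z.
  H_2: rank ker ∂_2 − rank ∂_3 = (4 − 4) − 0 = 0, and there is no ∂_3, so H_2 = 0.

As a check, the Euler characteristic is 9 − 13 + 4 = 0, which agrees with 1 − 1 + 0 = 0.

H_0 = Z,  H_1 = Z,  H_2 = 0.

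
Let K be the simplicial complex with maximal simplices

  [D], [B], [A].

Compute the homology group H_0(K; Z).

H_0 ≅ Z^3.

Order the vertices as A < B < D. Listing each simplex with vertices in this order, K has dimension 0 with simplices:

  0-simplices (3): A, B, D

so the chain groups are C_0 ≅ Z^3.

From H_k ≅ ker(∂_k) / im(∂_{k+1}) we obtain:

  H_0: rank C_0 − rank ∂_1 = 3 − 0 = 3, and there is no ∂_1, so H_0 = Z^3.

(K is a triangulation of a set of 3 points.)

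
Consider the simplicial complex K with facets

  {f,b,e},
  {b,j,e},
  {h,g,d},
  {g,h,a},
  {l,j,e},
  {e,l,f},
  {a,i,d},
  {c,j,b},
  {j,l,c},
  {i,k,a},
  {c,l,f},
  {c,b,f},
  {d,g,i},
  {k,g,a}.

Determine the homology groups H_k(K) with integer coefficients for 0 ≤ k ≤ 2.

Order the vertices as a < b < c < d < e < f < g < h < i < j < k < l. Listing each simplex with vertices in this order, K has dimension 2 with simplices:

  0-simplices (12): a, b, c, d, e, f, g, h, i, j, k, l
  1-simplices (24): ad, ag, ah, ai, ak, bc, be, bf, bj, cf, cj, cl, dg, dh, di, ef, ej, el, fl, gh, gi, gk, ik, jl
  2-simplices (14): adi, agh, agk, aik, bcf, bcj, bef, bej, cfl, cjl, dgh, dgi, efl, ejl

giving chain groups C_0 ≅ Z^12, C_1 ≅ Z^24, C_2 ≅ Z^14.

The boundary map ∂_1: C_1 → C_0 is given by ∂[p,q] = [q] − [p].
The 12×24 boundary matrix has rank 10 and Smith normal form diag(1,1,1,1,1,1,1,1,1,1).

Boundary ∂_2: C_2 → C_1 maps a triangle to the signed sum of its edges. For instance
  ∂dgi = gi − di + dg,
  ∂efl = fl − el + ef.
The 24×14 boundary matrix has rank 13 and Smith normal form diag(1,1,1,1,1,1,1,1,1,1,1,1,1).

From H_k ≅ ker(∂_k) / im(∂_{k+1}) we obtain:

  H_0: rank C_0 − rank ∂_1 = 12 − 10 = 2, and the invariant factors of ∂_1 are all 1, so H_0 = Z^2.
  H_1: rank ker ∂_1 − rank ∂_2 = (24 − 10) − 13 = 1, and the invariant factors of ∂_2 are all 1, so H_1 = Z.
  H_2: rank ker ∂_2 − rank ∂_3 = (14 − 13) − 0 = 1, and there is no ∂_3, so H_2 = Z.

(K is a triangulation of the disjoint union of the 2-sphere S^2 and the cylinder S^1 x I.)

H_0 = Z^2,  H_1 = Z,  H_2 = Z.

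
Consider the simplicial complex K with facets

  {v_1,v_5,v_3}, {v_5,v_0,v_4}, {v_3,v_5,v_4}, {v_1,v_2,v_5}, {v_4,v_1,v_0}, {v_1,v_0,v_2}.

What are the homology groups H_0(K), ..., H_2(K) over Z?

H_0 ≅ Z,  H_1 ≅ Z,  H_2 = 0.

Fix the vertex order v_0 < v_1 < v_2 < v_3 < v_4 < v_5 and write every simplex with vertices in increasing order. Then dim K = 2 and the simplices of K are:

  0-simplices (6): [v_0], [v_1], [v_2], [v_3], [v_4], [v_5]
  1-simplices (12): [v_0,v_1], [v_0,v_2], [v_0,v_4], [v_0,v_5], [v_1,v_2], [v_1,v_3], [v_1,v_4], [v_1,v_5], [v_2,v_5], [v_3,v_4], [v_3,v_5], [v_4,v_5]
  2-simplices (6): [v_0,v_1,v_2], [v_0,v_1,v_4], [v_0,v_4,v_5], [v_1,v_2,v_5], [v_1,v_3,v_5], [v_3,v_4,v_5]

so the chain groups are C_0 ≅ Z^6, C_1 ≅ Z^12, C_2 ≅ Z^6.

The boundary map ∂_1: C_1 → C_0 maps an edge to its endpoints' difference, ∂[p,q] = q − p. For instance
  ∂[v_1,v_5] = [v_5] − [v_1].
The 6×12 boundary matrix has rank 5 and Smith normal form diag(1,1,1,1,1).

The boundary map ∂_2: C_2 → C_1 maps a triangle to the signed sum of its edges. For instance
  ∂[v_1,v_3,v_5] = [v_3,v_5] − [v_1,v_5] + [v_1,v_3],
  ∂[v_0,v_1,v_2] = [v_1,v_2] − [v_0,v_2] + [v_0,v_1].
This gives a 12×6 integer matrix of rank 6; reducing to Smith normal form yields diagonal entries (1,1,1,1,1,1).

From H_k ≅ ker(∂_k) / im(∂_{k+1}) we obtain:

  H_0: rank C_0 − rank ∂_1 = 6 − 5 = 1, and the invariant factors of ∂_1 are all 1, so H_0 ≅ Z.
  H_1: rank ker ∂_1 − rank ∂_2 = (12 − 5) − 6 = 1, and the invariant factors of ∂_2 are all 1, so H_1 ≅ Z.
  H_2: rank ker ∂_2 − rank ∂_3 = (6 − 6) − 0 = 0, and there is no ∂_3, so H_2 ≅ 0.

As a check, the Euler characteristic is 6 − 12 + 6 = 0, which agrees with 1 − 1 + 0 = 0.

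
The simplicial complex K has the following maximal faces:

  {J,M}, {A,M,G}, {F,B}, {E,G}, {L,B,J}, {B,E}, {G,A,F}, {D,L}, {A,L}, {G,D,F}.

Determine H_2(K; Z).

Order the vertices as A < B < D < E < F < G < J < L < M. Listing each simplex with vertices in this order, K has dimension 2 with simplices:

  0-simplices (9): A, B, D, E, F, G, J, L, M
  1-simplices (16): AF, AG, AL, AM, BE, BF, BJ, BL, DF, DG, DL, EG, FG, GM, JL, JM
  2-simplices (4): AFG, AGM, BJL, DFG

Hence C_0 ≅ Z^9, C_1 ≅ Z^16, C_2 ≅ Z^4.

The boundary map ∂_1: C_1 → C_0 maps an edge to its endpoints' difference, ∂[p,q] = q − p.
The 9×16 boundary matrix has rank 8 and Smith normal form diag(1,1,1,1,1,1,1,1).

The boundary map ∂_2: C_2 → C_1 maps a triangle to the signed sum of its edges. For instance
  ∂BJL = JL − BL + BJ,
  ∂AGM = GM − AM + AG.
The 16×4 boundary matrix has rank 4 and Smith normal form diag(1,1,1,1).

Computing H_k = (kernel of ∂_k) / (image of ∂_{k+1}):

  H_2: rank ker ∂_2 − rank ∂_3 = (4 − 4) − 0 = 0, and there is no ∂_3, so H_2 ≅ 0.

H_2 = 0.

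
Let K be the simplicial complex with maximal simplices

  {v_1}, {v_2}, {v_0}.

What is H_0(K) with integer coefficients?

H_0 = Z^3.

K has 3 vertices.
rank ∂_0 = 0, rank ∂_1 = 0 ⇒ b_0 = 3 − 0 − 0 = 3. So H_0 = Z^3.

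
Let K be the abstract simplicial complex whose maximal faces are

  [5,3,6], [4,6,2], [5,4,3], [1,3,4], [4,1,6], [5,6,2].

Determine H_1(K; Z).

H_1 = Z.

K has 6 vertices, 12 edges, 6 triangles.
rank ∂_1 = 5, rank ∂_2 = 6 ⇒ b_1 = 12 − 5 − 6 = 1; all invariant factors of ∂_2 are 1 so no torsion. So H_1 = Z.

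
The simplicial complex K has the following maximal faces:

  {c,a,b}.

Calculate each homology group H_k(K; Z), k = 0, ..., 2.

We work with the vertex ordering a < b < c. The simplices of K, each written with vertices in increasing order, are:

  0-simplices (3): a, b, c
  1-simplices (3): ab, ac, bc
  2-simplices (1): abc

so the chain groups are C_0 ≅ Z^3, C_1 ≅ Z^3, C_2 ≅ Z^1.

The boundary map ∂_1: C_1 → C_0 maps an edge to its endpoints' difference, ∂[p,q] = q − p.
The 3×3 boundary matrix has rank 2 and Smith normal form diag(1,1).

∂_2: C_2 → C_1 maps a triangle to the signed sum of its edges. For instance
  ∂abc = bc − ac + ab.
As a 3×1 matrix over Z this has rank 1, with invariant factors (1).

Now H_k = ker ∂_k / im ∂_{k+1}, so:

  H_0: rank C_0 − rank ∂_1 = 3 − 2 = 1, and the invariant factors of ∂_1 are all 1, so H_0 ≅ Z.
  H_1: rank ker ∂_1 − rank ∂_2 = (3 − 2) − 1 = 0, and the invariant factors of ∂_2 are all 1, so H_1 ≅ 0.
  H_2: rank ker ∂_2 − rank ∂_3 = (1 − 1) − 0 = 0, and there is no ∂_3, so H_2 ≅ 0.

H_0 ≅ Z,  H_1 = 0,  H_2 = 0.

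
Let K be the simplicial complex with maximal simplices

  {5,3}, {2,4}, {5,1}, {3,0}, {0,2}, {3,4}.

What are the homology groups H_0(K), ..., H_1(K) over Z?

H_0 ≅ Z,  H_1 ≅ Z.

Take the total order 0 < 1 < 2 < 3 < 4 < 5 on the vertex set. Then K (dimension 1) consists of the simplices:

  0-simplices (6): [0], [1], [2], [3], [4], [5]
  1-simplices (6): [0,2], [0,3], [1,5], [2,4], [3,4], [3,5]

so the chain groups are C_0 ≅ Z^6, C_1 ≅ Z^6.

Boundary ∂_1: C_1 → C_0 is given by ∂[p,q] = [q] − [p]. For instance
  ∂[0,2] = [2] − [0].
The resulting 6×6 matrix has rank 5, and its Smith normal form has invariant factors (1,1,1,1,1).

From H_k ≅ ker(∂_k) / im(∂_{k+1}) we obtain:

  H_0: rank C_0 − rank ∂_1 = 6 − 5 = 1, and the invariant factors of ∂_1 are all 1, so H_0 ≅ Z.
  H_1: rank ker ∂_1 − rank ∂_2 = (6 − 5) − 0 = 1, and there is no ∂_2, so H_1 ≅ Z.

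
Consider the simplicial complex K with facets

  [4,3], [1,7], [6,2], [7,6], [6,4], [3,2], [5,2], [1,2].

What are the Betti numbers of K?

b_0 = 1, b_1 = 2.

We work with the vertex ordering 1 < 2 < 3 < 4 < 5 < 6 < 7. The simplices of K, each written with vertices in increasing order, are:

  0-simplices (7): [1], [2], [3], [4], [5], [6], [7]
  1-simplices (8): [1,2], [1,7], [2,3], [2,5], [2,6], [3,4], [4,6], [6,7]

so the chain groups are C_0 ≅ Z^7, C_1 ≅ Z^8.

The boundary map ∂_1: C_1 → C_0 is given by ∂[p,q] = [q] − [p].
The 7×8 boundary matrix has rank 6 and Smith normal form diag(1,1,1,1,1,1).

Now H_k = ker ∂_k / im ∂_{k+1}, so:

  H_0: rank C_0 − rank ∂_1 = 7 − 6 = 1, and the invariant factors of ∂_1 are all 1, so H_0 ≅ Z.
  H_1: rank ker ∂_1 − rank ∂_2 = (8 − 6) − 0 = 2, and there is no ∂_2, so H_1 ≅ Z^2.

Hence the Betti numbers are b_0 = 1, b_1 = 2.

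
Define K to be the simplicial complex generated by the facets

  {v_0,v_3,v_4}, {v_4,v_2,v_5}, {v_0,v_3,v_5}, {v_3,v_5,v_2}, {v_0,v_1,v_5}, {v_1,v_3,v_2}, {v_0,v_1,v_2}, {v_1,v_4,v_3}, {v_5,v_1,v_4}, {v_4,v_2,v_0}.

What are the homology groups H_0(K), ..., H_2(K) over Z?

H_0 ≅ Z,  H_1 ≅ Z/2,  H_2 = 0.

We work with the vertex ordering v_0 < v_1 < v_2 < v_3 < v_4 < v_5. The simplices of K, each written with vertices in increasing order, are:

  0-simplices (6): [v_0], [v_1], [v_2], [v_3], [v_4], [v_5]
  1-simplices (15): (15 of them)
  2-simplices (10): [v_0,v_1,v_2], [v_0,v_1,v_5], [v_0,v_2,v_4], [v_0,v_3,v_4], [v_0,v_3,v_5], [v_1,v_2,v_3], [v_1,v_3,v_4], [v_1,v_4,v_5], [v_2,v_3,v_5], [v_2,v_4,v_5]

so the chain groups are C_0 ≅ Z^6, C_1 ≅ Z^15, C_2 ≅ Z^10.

Boundary ∂_1: C_1 → C_0 is given by ∂[p,q] = [q] − [p].
The resulting 6×15 matrix has rank 5, and its Smith normal form has invariant factors (1,1,1,1,1).

The boundary map ∂_2: C_2 → C_1 sends each 2-simplex [p,q,r] to [q,r] − [p,r] + [p,q]. For instance
  ∂[v_2,v_4,v_5] = [v_4,v_5] − [v_2,v_5] + [v_2,v_4],
  ∂[v_0,v_3,v_5] = [v_3,v_5] − [v_0,v_5] + [v_0,v_3].
The 15×10 boundary matrix has rank 10 and Smith normal form diag(1,1,1,1,1,1,1,1,1,2).

Reading off H_k = ker ∂_k / im ∂_{k+1}:

  H_0: rank C_0 − rank ∂_1 = 6 − 5 = 1, and the invariant factors of ∂_1 are all 1, so H_0 ≅ Z.
  H_1: rank ker ∂_1 − rank ∂_2 = (15 − 5) − 10 = 0, and ∂_2 has invariant factor 2 > 1, so H_1 ≅ Z/2.
  H_2: rank ker ∂_2 − rank ∂_3 = (10 − 10) − 0 = 0, and there is no ∂_3, so H_2 ≅ 0.

As a check, the Euler characteristic is 6 − 15 + 10 = 1, which agrees with 1 − 0 + 0 = 1.
(K is a triangulation of the real projective plane RP^2.)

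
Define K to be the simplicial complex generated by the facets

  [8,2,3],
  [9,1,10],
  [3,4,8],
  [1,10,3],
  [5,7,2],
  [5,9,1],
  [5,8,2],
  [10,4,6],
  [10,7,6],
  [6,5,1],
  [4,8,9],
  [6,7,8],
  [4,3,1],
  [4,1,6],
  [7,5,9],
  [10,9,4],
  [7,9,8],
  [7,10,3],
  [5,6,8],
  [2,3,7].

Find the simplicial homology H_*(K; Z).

K has 10 vertices, 30 edges, 20 triangles.
rank ∂_0 = 0, rank ∂_1 = 9 ⇒ b_0 = 10 − 0 − 9 = 1; all invariant factors of ∂_1 are 1 so no torsion. So H_0 = Z.
rank ∂_1 = 9, rank ∂_2 = 20 ⇒ b_1 = 30 − 9 − 20 = 1; ∂_2 has invariant factor(s) [2] giving torsion. So H_1 = Z ⊕ Z/2.
rank ∂_2 = 20, rank ∂_3 = 0 ⇒ b_2 = 20 − 20 − 0 = 0. So H_2 = 0.

H_0 ≅ Z,  H_1 ≅ Z ⊕ Z/2,  H_2 = 0.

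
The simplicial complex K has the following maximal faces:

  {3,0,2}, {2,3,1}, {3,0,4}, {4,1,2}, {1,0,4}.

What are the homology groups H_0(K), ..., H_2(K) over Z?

Fix the vertex order 0 < 1 < 2 < 3 < 4 and write every simplex with vertices in increasing order. Then dim K = 2 and the simplices of K are:

  0-simplices (5): [0], [1], [2], [3], [4]
  1-simplices (10): [0,1], [0,2], [0,3], [0,4], [1,2], [1,3], [1,4], [2,3], [2,4], [3,4]
  2-simplices (5): [0,1,4], [0,2,3], [0,3,4], [1,2,3], [1,2,4]

so the chain groups are C_0 ≅ Z^5, C_1 ≅ Z^10, C_2 ≅ Z^5.

The boundary map ∂_1: C_1 → C_0 sends each edge [p,q] (with p < q) to q − p. For instance
  ∂[3,4] = [4] − [3].
This gives a 5×10 integer matrix of rank 4; reducing to Smith normal form yields diagonal entries (1,1,1,1).

Boundary ∂_2: C_2 → C_1 maps a triangle to the signed sum of its edges. For instance
  ∂[0,1,4] = [1,4] − [0,4] + [0,1],
  ∂[1,2,3] = [2,3] − [1,3] + [1,2].
The resulting 10×5 matrix has rank 5, and its Smith normal form has invariant factors (1,1,1,1,1).

From H_k ≅ ker(∂_k) / im(∂_{k+1}) we obtain:

  H_0: rank C_0 − rank ∂_1 = 5 − 4 = 1, and the invariant factors of ∂_1 are all 1, so H_0 ≅ Z.
  H_1: rank ker ∂_1 − rank ∂_2 = (10 − 4) − 5 = 1, and the invariant factors of ∂_2 are all 1, so H_1 ≅ Z.
  H_2: rank ker ∂_2 − rank ∂_3 = (5 − 5) − 0 = 0, and there is no ∂_3, so H_2 ≅ 0.

As a check, the Euler characteristic is 5 − 10 + 5 = 0, which agrees with 1 − 1 + 0 = 0.
(K is a triangulation of the Möbius band.)

H_0 ≅ Z,  H_1 ≅ Z,  H_2 = 0.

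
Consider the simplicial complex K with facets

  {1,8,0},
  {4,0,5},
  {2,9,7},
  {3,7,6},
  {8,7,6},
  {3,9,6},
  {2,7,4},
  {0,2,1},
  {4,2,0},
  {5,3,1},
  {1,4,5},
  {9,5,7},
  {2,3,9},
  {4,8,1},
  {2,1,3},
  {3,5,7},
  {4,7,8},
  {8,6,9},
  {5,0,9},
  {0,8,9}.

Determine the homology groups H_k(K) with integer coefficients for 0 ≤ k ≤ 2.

K has 10 vertices, 30 edges, 20 triangles.
rank ∂_0 = 0, rank ∂_1 = 9 ⇒ b_0 = 10 − 0 − 9 = 1; all invariant factors of ∂_1 are 1 so no torsion. So H_0 ≅ Z.
rank ∂_1 = 9, rank ∂_2 = 20 ⇒ b_1 = 30 − 9 − 20 = 1; ∂_2 has invariant factor(s) [2] giving torsion. So H_1 ≅ Z ⊕ Z/2Z.
rank ∂_2 = 20, rank ∂_3 = 0 ⇒ b_2 = 20 − 20 − 0 = 0. So H_2 ≅ 0.

H_0 ≅ Z,  H_1 ≅ Z ⊕ Z/2Z,  H_2 = 0.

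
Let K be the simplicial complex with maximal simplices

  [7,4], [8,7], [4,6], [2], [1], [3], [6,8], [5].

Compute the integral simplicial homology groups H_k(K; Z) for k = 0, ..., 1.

We work with the vertex ordering 1 < 2 < 3 < 4 < 5 < 6 < 7 < 8. The simplices of K, each written with vertices in increasing order, are:

  0-simplices (8): [1], [2], [3], [4], [5], [6], [7], [8]
  1-simplices (4): [4,6], [4,7], [6,8], [7,8]

so the chain groups are C_0 ≅ Z^8, C_1 ≅ Z^4.

The boundary map ∂_1: C_1 → C_0 is given by ∂[p,q] = [q] − [p]. For instance
  ∂[6,8] = [8] − [6].
As a 8×4 matrix over Z this has rank 3, with invariant factors (1,1,1).

Now H_k = ker ∂_k / im ∂_{k+1}, so:

  H_0: rank C_0 − rank ∂_1 = 8 − 3 = 5, and the invariant factors of ∂_1 are all 1, so H_0 ≅ Z^5.
  H_1: rank ker ∂_1 − rank ∂_2 = (4 − 3) − 0 = 1, and there is no ∂_2, so H_1 ≅ Z.

(K is a triangulation of the disjoint union of a set of 4 points and the circle S^1.)

H_0 ≅ Z^5,  H_1 ≅ Z.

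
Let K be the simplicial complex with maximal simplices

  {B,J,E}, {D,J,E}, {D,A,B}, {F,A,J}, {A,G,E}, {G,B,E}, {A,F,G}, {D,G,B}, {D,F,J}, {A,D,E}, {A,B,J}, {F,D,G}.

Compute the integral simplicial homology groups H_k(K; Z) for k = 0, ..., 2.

H_0 = Z,  H_1 = Z_2,  H_2 = 0.

Fix the vertex order A < B < D < E < F < G < J and write every simplex with vertices in increasing order. Then dim K = 2 and the simplices of K are:

  0-simplices (7): A, B, D, E, F, G, J
  1-simplices (18): AB, AD, AE, AF, AG, AJ, BD, BE, BG, BJ, DE, DF, DG, DJ, EG, EJ, FG, FJ
  2-simplices (12): ABD, ABJ, ADE, AEG, AFG, AFJ, BDG, BEG, BEJ, DEJ, DFG, DFJ

Hence C_0 ≅ Z^7, C_1 ≅ Z^18, C_2 ≅ Z^12.

Boundary ∂_1: C_1 → C_0 is given by ∂[p,q] = [q] − [p].
This gives a 7×18 integer matrix of rank 6; reducing to Smith normal form yields diagonal entries (1,1,1,1,1,1).

∂_2: C_2 → C_1 acts by ∂[p,q,r] = [q,r] − [p,r] + [p,q]. For instance
  ∂DFJ = FJ − DJ + DF,
  ∂DEJ = EJ − DJ + DE.
The 18×12 boundary matrix has rank 12 and Smith normal form diag(1,1,1,1,1,1,1,1,1,1,1,2).

Now H_k = ker ∂_k / im ∂_{k+1}, so:

  H_0: rank C_0 − rank ∂_1 = 7 − 6 = 1, and the invariant factors of ∂_1 are all 1, so H_0 ≅ Z.
  H_1: rank ker ∂_1 − rank ∂_2 = (18 − 6) − 12 = 0, and ∂_2 has invariant factor 2 > 1, so H_1 ≅ Z_2.
  H_2: rank ker ∂_2 − rank ∂_3 = (12 − 12) − 0 = 0, and there is no ∂_3, so H_2 ≅ 0.

(K is a triangulation of the real projective plane RP^2.)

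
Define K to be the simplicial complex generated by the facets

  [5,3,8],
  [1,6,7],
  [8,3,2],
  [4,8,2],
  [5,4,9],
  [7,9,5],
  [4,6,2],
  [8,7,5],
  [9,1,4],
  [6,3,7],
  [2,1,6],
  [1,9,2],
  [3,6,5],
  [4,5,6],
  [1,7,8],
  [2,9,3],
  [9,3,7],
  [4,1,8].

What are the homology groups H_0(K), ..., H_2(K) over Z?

H_0 ≅ Z,  H_1 ≅ Z ⊕ Z/2Z,  H_2 = 0.

Order the vertices as 1 < 2 < 3 < 4 < 5 < 6 < 7 < 8 < 9. Listing each simplex with vertices in this order, K has dimension 2 with simplices:

  0-simplices (9): [1], [2], [3], [4], [5], [6], [7], [8], [9]
  1-simplices (27): (27 of them)
  2-simplices (18): [1,2,6], [1,2,9], [1,4,8], [1,4,9], [1,6,7], [1,7,8], [2,3,8], [2,3,9], [2,4,6], [2,4,8], [3,5,6], [3,5,8], [3,6,7], [3,7,9], [4,5,6], [4,5,9], [5,7,8], [5,7,9]

giving chain groups C_0 ≅ Z^9, C_1 ≅ Z^27, C_2 ≅ Z^18.

The boundary map ∂_1: C_1 → C_0 maps an edge to its endpoints' difference, ∂[p,q] = q − p. For instance
  ∂[4,5] = [5] − [4].
The 9×27 boundary matrix has rank 8 and Smith normal form diag(1,1,1,1,1,1,1,1).

∂_2: C_2 → C_1 sends each 2-simplex [p,q,r] to [q,r] − [p,r] + [p,q]. For instance
  ∂[1,7,8] = [7,8] − [1,8] + [1,7],
  ∂[5,7,8] = [7,8] − [5,8] + [5,7].
The resulting 27×18 matrix has rank 18, and its Smith normal form has invariant factors (1,1,1,1,1,1,1,1,1,1,1,1,1,1,1,1,1,2).

From H_k ≅ ker(∂_k) / im(∂_{k+1}) we obtain:

  H_0: rank C_0 − rank ∂_1 = 9 − 8 = 1, and the invariant factors of ∂_1 are all 1, so H_0 = Z.
  H_1: rank ker ∂_1 − rank ∂_2 = (27 − 8) − 18 = 1, and ∂_2 has invariant factor 2 > 1, so H_1 = Z ⊕ Z/2Z.
  H_2: rank ker ∂_2 − rank ∂_3 = (18 − 18) − 0 = 0, and there is no ∂_3, so H_2 = 0.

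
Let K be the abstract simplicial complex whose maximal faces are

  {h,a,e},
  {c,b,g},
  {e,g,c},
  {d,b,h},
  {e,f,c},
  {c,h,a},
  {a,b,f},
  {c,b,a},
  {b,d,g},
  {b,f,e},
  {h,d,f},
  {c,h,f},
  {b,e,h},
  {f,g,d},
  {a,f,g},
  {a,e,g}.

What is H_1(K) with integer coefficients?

H_1 ≅ Z^2.

K has 8 vertices, 24 edges, 16 triangles.
rank ∂_1 = 7, rank ∂_2 = 15 ⇒ b_1 = 24 − 7 − 15 = 2; all invariant factors of ∂_2 are 1 so no torsion. So H_1 = Z^2.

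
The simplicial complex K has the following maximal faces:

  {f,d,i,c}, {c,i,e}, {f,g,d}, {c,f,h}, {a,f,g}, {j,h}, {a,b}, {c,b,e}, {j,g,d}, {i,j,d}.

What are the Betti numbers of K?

b_0 = 1, b_1 = 2, b_2 = 0, b_3 = 0.

Order the vertices as a < b < c < d < e < f < g < h < i < j. Listing each simplex with vertices in this order, K has dimension 3 with simplices:

  0-simplices (10): a, b, c, d, e, f, g, h, i, j
  1-simplices (21): ab, af, ag, bc, be, cd, ce, cf, ch, ci, df, dg, di, dj, ei, fg, fh, fi, gj, hj, ij
  2-simplices (11): afg, bce, cdf, cdi, cei, cfh, cfi, dfg, dfi, dgj, dij
  3-simplices (1): cdfi

so the chain groups are C_0 ≅ Z^10, C_1 ≅ Z^21, C_2 ≅ Z^11, C_3 ≅ Z^1.

Boundary ∂_1: C_1 → C_0 sends each edge [p,q] (with p < q) to q − p. For instance
  ∂ch = h − c.
This gives a 10×21 integer matrix of rank 9; reducing to Smith normal form yields diagonal entries (1,1,1,1,1,1,1,1,1).

Boundary ∂_2: C_2 → C_1 acts by ∂[p,q,r] = [q,r] − [p,r] + [p,q]. For instance
  ∂afg = fg − ag + af,
  ∂dij = ij − dj + di.
This gives a 21×11 integer matrix of rank 10; reducing to Smith normal form yields diagonal entries (1,1,1,1,1,1,1,1,1,1).

Boundary ∂_3: C_3 → C_2 sends each 3-simplex σ to the alternating sum Σ_i (−1)^i (σ with its i-th vertex removed). For instance
  ∂cdfi = dfi − cfi + cdi − cdf.
The 11×1 boundary matrix has rank 1 and Smith normal form diag(1).

Computing H_k = (kernel of ∂_k) / (image of ∂_{k+1}):

  H_0: rank C_0 − rank ∂_1 = 10 − 9 = 1, and the invariant factors of ∂_1 are all 1, so H_0 = Z.
  H_1: rank ker ∂_1 − rank ∂_2 = (21 − 9) − 10 = 2, and the invariant factors of ∂_2 are all 1, so H_1 = Z^2.
  H_2: rank ker ∂_2 − rank ∂_3 = (11 − 10) − 1 = 0, and the invariant factors of ∂_3 are all 1, so H_2 = 0.
  H_3: rank ker ∂_3 − rank ∂_4 = (1 − 1) − 0 = 0, and there is no ∂_4, so H_3 = 0.

Hence the Betti numbers are b_0 = 1, b_1 = 2, b_2 = 0, b_3 = 0.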